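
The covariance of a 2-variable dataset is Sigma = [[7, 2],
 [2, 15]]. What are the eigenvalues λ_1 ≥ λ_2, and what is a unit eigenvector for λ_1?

Step 1 — characteristic polynomial of 2×2 Sigma:
  det(Sigma - λI) = λ² - trace · λ + det = 0.
  trace = 7 + 15 = 22, det = 7·15 - (2)² = 101.
Step 2 — discriminant:
  Δ = trace² - 4·det = 484 - 404 = 80.
Step 3 — eigenvalues:
  λ = (trace ± √Δ)/2 = (22 ± 8.9443)/2,
  λ_1 = 15.4721,  λ_2 = 6.5279.

Step 4 — unit eigenvector for λ_1: solve (Sigma - λ_1 I)v = 0. First row:
  (7 - 15.4721)·v_x + (2)·v_y = 0, i.e. (-8.4721)·v_x + (2)·v_y = 0,
  so v ∝ (b, λ_1 - a) = (2, 8.4721) = u.
  ||u|| = √((2)² + (8.4721)²) = √(75.7771) ≈ 8.705,
  v_1 = u/||u|| ≈ (0.2298, 0.9732) (||v_1|| = 1).

λ_1 = 15.4721,  λ_2 = 6.5279;  v_1 ≈ (0.2298, 0.9732)


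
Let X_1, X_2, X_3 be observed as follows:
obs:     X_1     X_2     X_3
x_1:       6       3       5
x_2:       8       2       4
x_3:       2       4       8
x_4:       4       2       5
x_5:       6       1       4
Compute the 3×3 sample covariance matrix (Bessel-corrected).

Step 1 — column means:
  mean(X_1) = (6 + 8 + 2 + 4 + 6) / 5 = 26/5 = 5.2
  mean(X_2) = (3 + 2 + 4 + 2 + 1) / 5 = 12/5 = 2.4
  mean(X_3) = (5 + 4 + 8 + 5 + 4) / 5 = 26/5 = 5.2

Step 2 — sample covariance S[i,j] = (1/(n-1)) · Σ_k (x_{k,i} - mean_i) · (x_{k,j} - mean_j), with n-1 = 4.
  S[X_1,X_1] = ((0.8)·(0.8) + (2.8)·(2.8) + (-3.2)·(-3.2) + (-1.2)·(-1.2) + (0.8)·(0.8)) / 4 = 20.8/4 = 5.2
  S[X_1,X_2] = ((0.8)·(0.6) + (2.8)·(-0.4) + (-3.2)·(1.6) + (-1.2)·(-0.4) + (0.8)·(-1.4)) / 4 = -6.4/4 = -1.6
  S[X_1,X_3] = ((0.8)·(-0.2) + (2.8)·(-1.2) + (-3.2)·(2.8) + (-1.2)·(-0.2) + (0.8)·(-1.2)) / 4 = -13.2/4 = -3.3
  S[X_2,X_2] = ((0.6)·(0.6) + (-0.4)·(-0.4) + (1.6)·(1.6) + (-0.4)·(-0.4) + (-1.4)·(-1.4)) / 4 = 5.2/4 = 1.3
  S[X_2,X_3] = ((0.6)·(-0.2) + (-0.4)·(-1.2) + (1.6)·(2.8) + (-0.4)·(-0.2) + (-1.4)·(-1.2)) / 4 = 6.6/4 = 1.65
  S[X_3,X_3] = ((-0.2)·(-0.2) + (-1.2)·(-1.2) + (2.8)·(2.8) + (-0.2)·(-0.2) + (-1.2)·(-1.2)) / 4 = 10.8/4 = 2.7

S is symmetric (S[j,i] = S[i,j]). Assembling:

S = [[5.2, -1.6, -3.3],
 [-1.6, 1.3, 1.65],
 [-3.3, 1.65, 2.7]]


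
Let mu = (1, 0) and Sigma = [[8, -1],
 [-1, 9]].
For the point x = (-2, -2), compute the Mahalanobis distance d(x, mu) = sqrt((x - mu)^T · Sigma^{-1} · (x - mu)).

Step 1 — centre the observation: (x - mu) = (-3, -2).

Step 2 — invert Sigma. det(Sigma) = 8·9 - (-1)² = 71.
  Sigma^{-1} = (1/det) · [[d, -b], [-b, a]] = [[0.1268, 0.0141],
 [0.0141, 0.1127]].

Step 3 — form the quadratic (x - mu)^T · Sigma^{-1} · (x - mu):
  Sigma^{-1} · (x - mu) = (-0.4085, -0.2676).
  (x - mu)^T · [Sigma^{-1} · (x - mu)] = (-3)·(-0.4085) + (-2)·(-0.2676) = 1.7606.

Step 4 — take square root: d = √(1.7606) ≈ 1.3269.

d(x, mu) = √(1.7606) ≈ 1.3269


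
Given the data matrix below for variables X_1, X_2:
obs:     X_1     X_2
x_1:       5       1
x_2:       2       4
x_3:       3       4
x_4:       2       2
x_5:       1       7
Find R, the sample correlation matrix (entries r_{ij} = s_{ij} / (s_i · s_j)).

Step 1 — column means:
  mean(X_1) = (5 + 2 + 3 + 2 + 1) / 5 = 13/5 = 2.6
  mean(X_2) = (1 + 4 + 4 + 2 + 7) / 5 = 18/5 = 3.6

Step 2 — sample variances and covariances s[i,j] = (1/(n-1)) · Σ_k (x_{k,i} - mean_i) · (x_{k,j} - mean_j), with n-1 = 4:
  s[X_1,X_1] = ((2.4)·(2.4) + (-0.6)·(-0.6) + (0.4)·(0.4) + (-0.6)·(-0.6) + (-1.6)·(-1.6)) / 4 = 9.2/4 = 2.3
  s[X_1,X_2] = ((2.4)·(-2.6) + (-0.6)·(0.4) + (0.4)·(0.4) + (-0.6)·(-1.6) + (-1.6)·(3.4)) / 4 = -10.8/4 = -2.7
  s[X_2,X_2] = ((-2.6)·(-2.6) + (0.4)·(0.4) + (0.4)·(0.4) + (-1.6)·(-1.6) + (3.4)·(3.4)) / 4 = 21.2/4 = 5.3
  Sample standard deviations s_i = √(s[i,i]):
  s(X_1) = √(2.3) = 1.5166
  s(X_2) = √(5.3) = 2.3022

Step 3 — r_{ij} = s_{ij} / (s_i · s_j):
  r[X_1,X_1] = 1 (diagonal).
  r[X_1,X_2] = -2.7 / (1.5166 · 2.3022) = -2.7 / 3.4914 = -0.7733
  r[X_2,X_2] = 1 (diagonal).

R is symmetric with unit diagonal. Assembling:

R = [[1, -0.7733],
 [-0.7733, 1]]


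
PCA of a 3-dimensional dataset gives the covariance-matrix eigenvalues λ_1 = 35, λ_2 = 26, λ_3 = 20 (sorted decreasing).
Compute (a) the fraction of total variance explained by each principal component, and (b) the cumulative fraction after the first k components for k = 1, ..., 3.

Step 1 — total variance = trace(Sigma) = Σ λ_i = 35 + 26 + 20 = 81.

Step 2 — fraction explained by component i = λ_i / Σ λ:
  PC1: 35/81 = 0.4321
  PC2: 26/81 = 0.321
  PC3: 20/81 = 0.2469

Step 3 — cumulative fraction after k components = (λ_1 + ... + λ_k) / Σ λ:
  k = 1: 35/81 = 0.4321
  k = 2: (35 + 26)/81 = 61/81 = 0.7531
  k = 3: (35 + 26 + 20)/81 = 81/81 = 1

Summary (fraction, with percent):

explained: PC1 0.4321 (43.21%), PC2 0.321 (32.1%), PC3 0.2469 (24.69%);  cumulative: 0.4321, 0.7531, 1


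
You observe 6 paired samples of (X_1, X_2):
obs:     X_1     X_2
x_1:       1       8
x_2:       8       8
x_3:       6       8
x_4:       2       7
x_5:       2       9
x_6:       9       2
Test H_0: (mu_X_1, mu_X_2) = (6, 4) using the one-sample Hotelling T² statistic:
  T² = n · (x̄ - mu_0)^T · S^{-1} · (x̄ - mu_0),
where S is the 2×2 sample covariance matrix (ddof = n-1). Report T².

Step 1 — sample mean vector:
  mean(X_1) = (1 + 8 + 6 + 2 + 2 + 9) / 6 = 28/6 = 4.6667
  mean(X_2) = (8 + 8 + 8 + 7 + 9 + 2) / 6 = 42/6 = 7
  x̄ = (4.6667, 7),  deviation x̄ - mu_0 = (4.6667, 7) - (6, 4) = (-1.3333, 3).

Step 2 — sample covariance matrix, S[i,j] = (1/(n-1)) · Σ_k (x_{k,i} - mean_i) · (x_{k,j} - mean_j), divisor n-1 = 5:
  S[X_1,X_1] = ((-3.6667)·(-3.6667) + (3.3333)·(3.3333) + (1.3333)·(1.3333) + (-2.6667)·(-2.6667) + (-2.6667)·(-2.6667) + (4.3333)·(4.3333)) / 5 = 59.3333/5 = 11.8667
  S[X_1,X_2] = ((-3.6667)·(1) + (3.3333)·(1) + (1.3333)·(1) + (-2.6667)·(0) + (-2.6667)·(2) + (4.3333)·(-5)) / 5 = -26/5 = -5.2
  S[X_2,X_2] = ((1)·(1) + (1)·(1) + (1)·(1) + (0)·(0) + (2)·(2) + (-5)·(-5)) / 5 = 32/5 = 6.4
  S = [[11.8667, -5.2],
 [-5.2, 6.4]].

Step 3 — invert S. det(S) = 11.8667·6.4 - (-5.2)² = 48.9067.
  S^{-1} = (1/det) · [[d, -b], [-b, a]] = [[0.1309, 0.1063],
 [0.1063, 0.2426]].

Step 4 — quadratic form (x̄ - mu_0)^T · S^{-1} · (x̄ - mu_0):
  S^{-1} · (x̄ - mu_0) = (0.1445, 0.5862),
  (x̄ - mu_0)^T · [...] = (-1.3333)·(0.1445) + (3)·(0.5862) = 1.5658.

Step 5 — scale by n: T² = 6 · 1.5658 = 9.3948.

T² ≈ 9.3948


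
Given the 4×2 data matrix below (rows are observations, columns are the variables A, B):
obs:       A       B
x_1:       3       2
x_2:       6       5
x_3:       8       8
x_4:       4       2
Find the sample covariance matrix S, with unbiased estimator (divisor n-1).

Step 1 — column means:
  mean(A) = (3 + 6 + 8 + 4) / 4 = 21/4 = 5.25
  mean(B) = (2 + 5 + 8 + 2) / 4 = 17/4 = 4.25

Step 2 — sample covariance S[i,j] = (1/(n-1)) · Σ_k (x_{k,i} - mean_i) · (x_{k,j} - mean_j), with n-1 = 3.
  S[A,A] = ((-2.25)·(-2.25) + (0.75)·(0.75) + (2.75)·(2.75) + (-1.25)·(-1.25)) / 3 = 14.75/3 = 4.9167
  S[A,B] = ((-2.25)·(-2.25) + (0.75)·(0.75) + (2.75)·(3.75) + (-1.25)·(-2.25)) / 3 = 18.75/3 = 6.25
  S[B,B] = ((-2.25)·(-2.25) + (0.75)·(0.75) + (3.75)·(3.75) + (-2.25)·(-2.25)) / 3 = 24.75/3 = 8.25

S is symmetric (S[j,i] = S[i,j]). Assembling:

S = [[4.9167, 6.25],
 [6.25, 8.25]]


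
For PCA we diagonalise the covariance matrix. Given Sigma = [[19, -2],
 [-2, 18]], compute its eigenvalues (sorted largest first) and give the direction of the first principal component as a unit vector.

Step 1 — characteristic polynomial of 2×2 Sigma:
  det(Sigma - λI) = λ² - trace · λ + det = 0.
  trace = 19 + 18 = 37, det = 19·18 - (-2)² = 338.
Step 2 — discriminant:
  Δ = trace² - 4·det = 1369 - 1352 = 17.
Step 3 — eigenvalues:
  λ = (trace ± √Δ)/2 = (37 ± 4.1231)/2,
  λ_1 = 20.5616,  λ_2 = 16.4384.

Step 4 — unit eigenvector for λ_1: solve (Sigma - λ_1 I)v = 0. First row:
  (19 - 20.5616)·v_x + (-2)·v_y = 0, i.e. (-1.5616)·v_x + (-2)·v_y = 0,
  so v ∝ (b, λ_1 - a) = (-2, 1.5616); multiply by -1 so the first entry is positive: u = (2, -1.5616).
  ||u|| = √((2)² + (-1.5616)²) = √(6.4384) ≈ 2.5374,
  v_1 = u/||u|| ≈ (0.7882, -0.6154) (||v_1|| = 1).

λ_1 = 20.5616,  λ_2 = 16.4384;  v_1 ≈ (0.7882, -0.6154)


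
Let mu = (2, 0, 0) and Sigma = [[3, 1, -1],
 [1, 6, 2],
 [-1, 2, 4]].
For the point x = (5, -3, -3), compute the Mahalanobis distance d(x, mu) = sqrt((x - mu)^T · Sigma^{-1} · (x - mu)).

Step 1 — centre the observation: (x - mu) = (3, -3, -3).

Step 2 — invert Sigma (cofactor / det for 3×3, or solve directly):
  Sigma^{-1} = [[0.4348, -0.1304, 0.1739],
 [-0.1304, 0.2391, -0.1522],
 [0.1739, -0.1522, 0.3696]].

Step 3 — form the quadratic (x - mu)^T · Sigma^{-1} · (x - mu):
  Sigma^{-1} · (x - mu) = (1.1739, -0.6522, -0.1304).
  (x - mu)^T · [Sigma^{-1} · (x - mu)] = (3)·(1.1739) + (-3)·(-0.6522) + (-3)·(-0.1304) = 5.8696.

Step 4 — take square root: d = √(5.8696) ≈ 2.4227.

d(x, mu) = √(5.8696) ≈ 2.4227


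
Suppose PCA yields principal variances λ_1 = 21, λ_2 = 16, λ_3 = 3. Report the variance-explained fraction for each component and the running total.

Step 1 — total variance = trace(Sigma) = Σ λ_i = 21 + 16 + 3 = 40.

Step 2 — fraction explained by component i = λ_i / Σ λ:
  PC1: 21/40 = 0.525
  PC2: 16/40 = 0.4
  PC3: 3/40 = 0.075

Step 3 — cumulative fraction after k components = (λ_1 + ... + λ_k) / Σ λ:
  k = 1: 21/40 = 0.525
  k = 2: (21 + 16)/40 = 37/40 = 0.925
  k = 3: (21 + 16 + 3)/40 = 40/40 = 1

Summary (fraction, with percent):

explained: PC1 0.525 (52.5%), PC2 0.4 (40%), PC3 0.075 (7.5%);  cumulative: 0.525, 0.925, 1


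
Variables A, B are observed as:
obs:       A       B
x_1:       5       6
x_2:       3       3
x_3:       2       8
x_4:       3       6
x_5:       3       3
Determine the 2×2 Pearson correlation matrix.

Step 1 — column means:
  mean(A) = (5 + 3 + 2 + 3 + 3) / 5 = 16/5 = 3.2
  mean(B) = (6 + 3 + 8 + 6 + 3) / 5 = 26/5 = 5.2

Step 2 — sample variances and covariances s[i,j] = (1/(n-1)) · Σ_k (x_{k,i} - mean_i) · (x_{k,j} - mean_j), with n-1 = 4:
  s[A,A] = ((1.8)·(1.8) + (-0.2)·(-0.2) + (-1.2)·(-1.2) + (-0.2)·(-0.2) + (-0.2)·(-0.2)) / 4 = 4.8/4 = 1.2
  s[A,B] = ((1.8)·(0.8) + (-0.2)·(-2.2) + (-1.2)·(2.8) + (-0.2)·(0.8) + (-0.2)·(-2.2)) / 4 = -1.2/4 = -0.3
  s[B,B] = ((0.8)·(0.8) + (-2.2)·(-2.2) + (2.8)·(2.8) + (0.8)·(0.8) + (-2.2)·(-2.2)) / 4 = 18.8/4 = 4.7
  Sample standard deviations s_i = √(s[i,i]):
  s(A) = √(1.2) = 1.0954
  s(B) = √(4.7) = 2.1679

Step 3 — r_{ij} = s_{ij} / (s_i · s_j):
  r[A,A] = 1 (diagonal).
  r[A,B] = -0.3 / (1.0954 · 2.1679) = -0.3 / 2.3749 = -0.1263
  r[B,B] = 1 (diagonal).

R is symmetric with unit diagonal. Assembling:

R = [[1, -0.1263],
 [-0.1263, 1]]


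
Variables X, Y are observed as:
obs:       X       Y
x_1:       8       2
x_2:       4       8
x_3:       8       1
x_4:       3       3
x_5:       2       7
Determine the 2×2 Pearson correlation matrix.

Step 1 — column means:
  mean(X) = (8 + 4 + 8 + 3 + 2) / 5 = 25/5 = 5
  mean(Y) = (2 + 8 + 1 + 3 + 7) / 5 = 21/5 = 4.2

Step 2 — sample variances and covariances s[i,j] = (1/(n-1)) · Σ_k (x_{k,i} - mean_i) · (x_{k,j} - mean_j), with n-1 = 4:
  s[X,X] = ((3)·(3) + (-1)·(-1) + (3)·(3) + (-2)·(-2) + (-3)·(-3)) / 4 = 32/4 = 8
  s[X,Y] = ((3)·(-2.2) + (-1)·(3.8) + (3)·(-3.2) + (-2)·(-1.2) + (-3)·(2.8)) / 4 = -26/4 = -6.5
  s[Y,Y] = ((-2.2)·(-2.2) + (3.8)·(3.8) + (-3.2)·(-3.2) + (-1.2)·(-1.2) + (2.8)·(2.8)) / 4 = 38.8/4 = 9.7
  Sample standard deviations s_i = √(s[i,i]):
  s(X) = √(8) = 2.8284
  s(Y) = √(9.7) = 3.1145

Step 3 — r_{ij} = s_{ij} / (s_i · s_j):
  r[X,X] = 1 (diagonal).
  r[X,Y] = -6.5 / (2.8284 · 3.1145) = -6.5 / 8.8091 = -0.7379
  r[Y,Y] = 1 (diagonal).

R is symmetric with unit diagonal. Assembling:

R = [[1, -0.7379],
 [-0.7379, 1]]


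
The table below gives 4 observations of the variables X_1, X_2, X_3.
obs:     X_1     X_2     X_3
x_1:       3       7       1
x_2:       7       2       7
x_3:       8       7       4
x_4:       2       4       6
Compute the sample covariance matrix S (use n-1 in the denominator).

Step 1 — column means:
  mean(X_1) = (3 + 7 + 8 + 2) / 4 = 20/4 = 5
  mean(X_2) = (7 + 2 + 7 + 4) / 4 = 20/4 = 5
  mean(X_3) = (1 + 7 + 4 + 6) / 4 = 18/4 = 4.5

Step 2 — sample covariance S[i,j] = (1/(n-1)) · Σ_k (x_{k,i} - mean_i) · (x_{k,j} - mean_j), with n-1 = 3.
  S[X_1,X_1] = ((-2)·(-2) + (2)·(2) + (3)·(3) + (-3)·(-3)) / 3 = 26/3 = 8.6667
  S[X_1,X_2] = ((-2)·(2) + (2)·(-3) + (3)·(2) + (-3)·(-1)) / 3 = -1/3 = -0.3333
  S[X_1,X_3] = ((-2)·(-3.5) + (2)·(2.5) + (3)·(-0.5) + (-3)·(1.5)) / 3 = 6/3 = 2
  S[X_2,X_2] = ((2)·(2) + (-3)·(-3) + (2)·(2) + (-1)·(-1)) / 3 = 18/3 = 6
  S[X_2,X_3] = ((2)·(-3.5) + (-3)·(2.5) + (2)·(-0.5) + (-1)·(1.5)) / 3 = -17/3 = -5.6667
  S[X_3,X_3] = ((-3.5)·(-3.5) + (2.5)·(2.5) + (-0.5)·(-0.5) + (1.5)·(1.5)) / 3 = 21/3 = 7

S is symmetric (S[j,i] = S[i,j]). Assembling:

S = [[8.6667, -0.3333, 2],
 [-0.3333, 6, -5.6667],
 [2, -5.6667, 7]]


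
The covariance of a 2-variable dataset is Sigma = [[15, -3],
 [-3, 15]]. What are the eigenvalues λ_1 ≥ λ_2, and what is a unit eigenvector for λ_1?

Step 1 — characteristic polynomial of 2×2 Sigma:
  det(Sigma - λI) = λ² - trace · λ + det = 0.
  trace = 15 + 15 = 30, det = 15·15 - (-3)² = 216.
Step 2 — discriminant:
  Δ = trace² - 4·det = 900 - 864 = 36.
Step 3 — eigenvalues:
  λ = (trace ± √Δ)/2 = (30 ± 6)/2,
  λ_1 = 18,  λ_2 = 12.

Step 4 — unit eigenvector for λ_1: solve (Sigma - λ_1 I)v = 0. First row:
  (15 - 18)·v_x + (-3)·v_y = 0, i.e. (-3)·v_x + (-3)·v_y = 0,
  so v ∝ (b, λ_1 - a) = (-3, 3); multiply by -1 so the first entry is positive: u = (3, -3).
  ||u|| = √((3)² + (-3)²) = √(18) ≈ 4.2426,
  v_1 = u/||u|| ≈ (0.7071, -0.7071) (||v_1|| = 1).

λ_1 = 18,  λ_2 = 12;  v_1 ≈ (0.7071, -0.7071)


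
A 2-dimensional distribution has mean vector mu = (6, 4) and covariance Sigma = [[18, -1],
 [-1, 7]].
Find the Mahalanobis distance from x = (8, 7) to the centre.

Step 1 — centre the observation: (x - mu) = (2, 3).

Step 2 — invert Sigma. det(Sigma) = 18·7 - (-1)² = 125.
  Sigma^{-1} = (1/det) · [[d, -b], [-b, a]] = [[0.056, 0.008],
 [0.008, 0.144]].

Step 3 — form the quadratic (x - mu)^T · Sigma^{-1} · (x - mu):
  Sigma^{-1} · (x - mu) = (0.136, 0.448).
  (x - mu)^T · [Sigma^{-1} · (x - mu)] = (2)·(0.136) + (3)·(0.448) = 1.616.

Step 4 — take square root: d = √(1.616) ≈ 1.2712.

d(x, mu) = √(1.616) ≈ 1.2712


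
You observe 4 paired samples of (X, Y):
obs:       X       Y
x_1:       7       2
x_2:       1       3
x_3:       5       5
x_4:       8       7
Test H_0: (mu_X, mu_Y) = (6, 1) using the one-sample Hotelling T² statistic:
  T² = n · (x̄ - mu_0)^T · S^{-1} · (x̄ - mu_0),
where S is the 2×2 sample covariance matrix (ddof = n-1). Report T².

Step 1 — sample mean vector:
  mean(X) = (7 + 1 + 5 + 8) / 4 = 21/4 = 5.25
  mean(Y) = (2 + 3 + 5 + 7) / 4 = 17/4 = 4.25
  x̄ = (5.25, 4.25),  deviation x̄ - mu_0 = (5.25, 4.25) - (6, 1) = (-0.75, 3.25).

Step 2 — sample covariance matrix, S[i,j] = (1/(n-1)) · Σ_k (x_{k,i} - mean_i) · (x_{k,j} - mean_j), divisor n-1 = 3:
  S[X,X] = ((1.75)·(1.75) + (-4.25)·(-4.25) + (-0.25)·(-0.25) + (2.75)·(2.75)) / 3 = 28.75/3 = 9.5833
  S[X,Y] = ((1.75)·(-2.25) + (-4.25)·(-1.25) + (-0.25)·(0.75) + (2.75)·(2.75)) / 3 = 8.75/3 = 2.9167
  S[Y,Y] = ((-2.25)·(-2.25) + (-1.25)·(-1.25) + (0.75)·(0.75) + (2.75)·(2.75)) / 3 = 14.75/3 = 4.9167
  S = [[9.5833, 2.9167],
 [2.9167, 4.9167]].

Step 3 — invert S. det(S) = 9.5833·4.9167 - (2.9167)² = 38.6111.
  S^{-1} = (1/det) · [[d, -b], [-b, a]] = [[0.1273, -0.0755],
 [-0.0755, 0.2482]].

Step 4 — quadratic form (x̄ - mu_0)^T · S^{-1} · (x̄ - mu_0):
  S^{-1} · (x̄ - mu_0) = (-0.341, 0.8633),
  (x̄ - mu_0)^T · [...] = (-0.75)·(-0.341) + (3.25)·(0.8633) = 3.0615.

Step 5 — scale by n: T² = 4 · 3.0615 = 12.246.

T² ≈ 12.246


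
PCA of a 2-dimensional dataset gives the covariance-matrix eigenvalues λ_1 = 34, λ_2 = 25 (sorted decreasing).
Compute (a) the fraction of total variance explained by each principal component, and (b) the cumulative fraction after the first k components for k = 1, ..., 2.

Step 1 — total variance = trace(Sigma) = Σ λ_i = 34 + 25 = 59.

Step 2 — fraction explained by component i = λ_i / Σ λ:
  PC1: 34/59 = 0.5763
  PC2: 25/59 = 0.4237

Step 3 — cumulative fraction after k components = (λ_1 + ... + λ_k) / Σ λ:
  k = 1: 34/59 = 0.5763
  k = 2: (34 + 25)/59 = 59/59 = 1

Summary (fraction, with percent):

explained: PC1 0.5763 (57.63%), PC2 0.4237 (42.37%);  cumulative: 0.5763, 1


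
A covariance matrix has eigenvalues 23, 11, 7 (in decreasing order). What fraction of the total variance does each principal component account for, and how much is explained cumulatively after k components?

Step 1 — total variance = trace(Sigma) = Σ λ_i = 23 + 11 + 7 = 41.

Step 2 — fraction explained by component i = λ_i / Σ λ:
  PC1: 23/41 = 0.561
  PC2: 11/41 = 0.2683
  PC3: 7/41 = 0.1707

Step 3 — cumulative fraction after k components = (λ_1 + ... + λ_k) / Σ λ:
  k = 1: 23/41 = 0.561
  k = 2: (23 + 11)/41 = 34/41 = 0.8293
  k = 3: (23 + 11 + 7)/41 = 41/41 = 1

Summary (fraction, with percent):

explained: PC1 0.561 (56.1%), PC2 0.2683 (26.83%), PC3 0.1707 (17.07%);  cumulative: 0.561, 0.8293, 1


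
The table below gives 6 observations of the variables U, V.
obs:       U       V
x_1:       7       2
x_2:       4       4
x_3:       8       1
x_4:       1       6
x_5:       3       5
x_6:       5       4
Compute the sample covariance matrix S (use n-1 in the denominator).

Step 1 — column means:
  mean(U) = (7 + 4 + 8 + 1 + 3 + 5) / 6 = 28/6 = 4.6667
  mean(V) = (2 + 4 + 1 + 6 + 5 + 4) / 6 = 22/6 = 3.6667

Step 2 — sample covariance S[i,j] = (1/(n-1)) · Σ_k (x_{k,i} - mean_i) · (x_{k,j} - mean_j), with n-1 = 5.
  S[U,U] = ((2.3333)·(2.3333) + (-0.6667)·(-0.6667) + (3.3333)·(3.3333) + (-3.6667)·(-3.6667) + (-1.6667)·(-1.6667) + (0.3333)·(0.3333)) / 5 = 33.3333/5 = 6.6667
  S[U,V] = ((2.3333)·(-1.6667) + (-0.6667)·(0.3333) + (3.3333)·(-2.6667) + (-3.6667)·(2.3333) + (-1.6667)·(1.3333) + (0.3333)·(0.3333)) / 5 = -23.6667/5 = -4.7333
  S[V,V] = ((-1.6667)·(-1.6667) + (0.3333)·(0.3333) + (-2.6667)·(-2.6667) + (2.3333)·(2.3333) + (1.3333)·(1.3333) + (0.3333)·(0.3333)) / 5 = 17.3333/5 = 3.4667

S is symmetric (S[j,i] = S[i,j]). Assembling:

S = [[6.6667, -4.7333],
 [-4.7333, 3.4667]]


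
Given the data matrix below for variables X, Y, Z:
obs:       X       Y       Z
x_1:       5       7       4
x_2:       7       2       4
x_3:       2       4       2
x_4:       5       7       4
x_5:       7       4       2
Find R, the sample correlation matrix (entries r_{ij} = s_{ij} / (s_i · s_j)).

Step 1 — column means:
  mean(X) = (5 + 7 + 2 + 5 + 7) / 5 = 26/5 = 5.2
  mean(Y) = (7 + 2 + 4 + 7 + 4) / 5 = 24/5 = 4.8
  mean(Z) = (4 + 4 + 2 + 4 + 2) / 5 = 16/5 = 3.2

Step 2 — sample variances and covariances s[i,j] = (1/(n-1)) · Σ_k (x_{k,i} - mean_i) · (x_{k,j} - mean_j), with n-1 = 4:
  s[X,X] = ((-0.2)·(-0.2) + (1.8)·(1.8) + (-3.2)·(-3.2) + (-0.2)·(-0.2) + (1.8)·(1.8)) / 4 = 16.8/4 = 4.2
  s[X,Y] = ((-0.2)·(2.2) + (1.8)·(-2.8) + (-3.2)·(-0.8) + (-0.2)·(2.2) + (1.8)·(-0.8)) / 4 = -4.8/4 = -1.2
  s[X,Z] = ((-0.2)·(0.8) + (1.8)·(0.8) + (-3.2)·(-1.2) + (-0.2)·(0.8) + (1.8)·(-1.2)) / 4 = 2.8/4 = 0.7
  s[Y,Y] = ((2.2)·(2.2) + (-2.8)·(-2.8) + (-0.8)·(-0.8) + (2.2)·(2.2) + (-0.8)·(-0.8)) / 4 = 18.8/4 = 4.7
  s[Y,Z] = ((2.2)·(0.8) + (-2.8)·(0.8) + (-0.8)·(-1.2) + (2.2)·(0.8) + (-0.8)·(-1.2)) / 4 = 3.2/4 = 0.8
  s[Z,Z] = ((0.8)·(0.8) + (0.8)·(0.8) + (-1.2)·(-1.2) + (0.8)·(0.8) + (-1.2)·(-1.2)) / 4 = 4.8/4 = 1.2
  Sample standard deviations s_i = √(s[i,i]):
  s(X) = √(4.2) = 2.0494
  s(Y) = √(4.7) = 2.1679
  s(Z) = √(1.2) = 1.0954

Step 3 — r_{ij} = s_{ij} / (s_i · s_j):
  r[X,X] = 1 (diagonal).
  r[X,Y] = -1.2 / (2.0494 · 2.1679) = -1.2 / 4.443 = -0.2701
  r[X,Z] = 0.7 / (2.0494 · 1.0954) = 0.7 / 2.245 = 0.3118
  r[Y,Y] = 1 (diagonal).
  r[Y,Z] = 0.8 / (2.1679 · 1.0954) = 0.8 / 2.3749 = 0.3369
  r[Z,Z] = 1 (diagonal).

R is symmetric with unit diagonal. Assembling:

R = [[1, -0.2701, 0.3118],
 [-0.2701, 1, 0.3369],
 [0.3118, 0.3369, 1]]


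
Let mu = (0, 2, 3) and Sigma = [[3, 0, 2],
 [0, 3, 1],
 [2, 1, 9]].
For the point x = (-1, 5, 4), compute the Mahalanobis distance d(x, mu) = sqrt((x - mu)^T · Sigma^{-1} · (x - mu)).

Step 1 — centre the observation: (x - mu) = (-1, 3, 1).

Step 2 — invert Sigma (cofactor / det for 3×3, or solve directly):
  Sigma^{-1} = [[0.3939, 0.0303, -0.0909],
 [0.0303, 0.3485, -0.0455],
 [-0.0909, -0.0455, 0.1364]].

Step 3 — form the quadratic (x - mu)^T · Sigma^{-1} · (x - mu):
  Sigma^{-1} · (x - mu) = (-0.3939, 0.9697, 0.0909).
  (x - mu)^T · [Sigma^{-1} · (x - mu)] = (-1)·(-0.3939) + (3)·(0.9697) + (1)·(0.0909) = 3.3939.

Step 4 — take square root: d = √(3.3939) ≈ 1.8423.

d(x, mu) = √(3.3939) ≈ 1.8423


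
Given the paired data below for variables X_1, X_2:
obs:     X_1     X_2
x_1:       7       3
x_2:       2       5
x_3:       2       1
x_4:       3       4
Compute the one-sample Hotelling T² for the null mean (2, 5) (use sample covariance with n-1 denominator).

Step 1 — sample mean vector:
  mean(X_1) = (7 + 2 + 2 + 3) / 4 = 14/4 = 3.5
  mean(X_2) = (3 + 5 + 1 + 4) / 4 = 13/4 = 3.25
  x̄ = (3.5, 3.25),  deviation x̄ - mu_0 = (3.5, 3.25) - (2, 5) = (1.5, -1.75).

Step 2 — sample covariance matrix, S[i,j] = (1/(n-1)) · Σ_k (x_{k,i} - mean_i) · (x_{k,j} - mean_j), divisor n-1 = 3:
  S[X_1,X_1] = ((3.5)·(3.5) + (-1.5)·(-1.5) + (-1.5)·(-1.5) + (-0.5)·(-0.5)) / 3 = 17/3 = 5.6667
  S[X_1,X_2] = ((3.5)·(-0.25) + (-1.5)·(1.75) + (-1.5)·(-2.25) + (-0.5)·(0.75)) / 3 = -0.5/3 = -0.1667
  S[X_2,X_2] = ((-0.25)·(-0.25) + (1.75)·(1.75) + (-2.25)·(-2.25) + (0.75)·(0.75)) / 3 = 8.75/3 = 2.9167
  S = [[5.6667, -0.1667],
 [-0.1667, 2.9167]].

Step 3 — invert S. det(S) = 5.6667·2.9167 - (-0.1667)² = 16.5.
  S^{-1} = (1/det) · [[d, -b], [-b, a]] = [[0.1768, 0.0101],
 [0.0101, 0.3434]].

Step 4 — quadratic form (x̄ - mu_0)^T · S^{-1} · (x̄ - mu_0):
  S^{-1} · (x̄ - mu_0) = (0.2475, -0.5859),
  (x̄ - mu_0)^T · [...] = (1.5)·(0.2475) + (-1.75)·(-0.5859) = 1.3965.

Step 5 — scale by n: T² = 4 · 1.3965 = 5.5859.

T² ≈ 5.5859


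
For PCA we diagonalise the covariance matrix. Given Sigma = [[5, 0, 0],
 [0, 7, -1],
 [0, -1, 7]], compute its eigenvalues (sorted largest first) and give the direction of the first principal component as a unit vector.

Step 1 — characteristic polynomial p(λ) = det(λI - Sigma) = λ³ - tr·λ² + c_1·λ - det, where tr = trace, c_1 = sum of the principal 2×2 minors, det = det(Sigma):
  tr = 5 + 7 + 7 = 19,
  c_1 = (5·7 - (0)²) + (5·7 - (0)²) + (7·7 - (-1)²) = 35 + 35 + 48 = 118,
  det = 5·(7·7 - (-1)²) - (0)·((0)·7 - (-1)·(0)) + (0)·((0)·(-1) - 7·(0)) = 5·(48) - (0)·(0) + (0)·(0) = 240.
  So p(λ) = λ³ - 19λ² + 118λ - 240.
Step 2 — look for an integer root (rational root theorem: any rational root is an integer divisor of 240). Testing λ = 5:
  p(5) = 125 - 475 + 590 - 240 = 0  ✓
  Dividing out (λ - 5): p(λ) = (λ - 5)(λ² - 14λ + 48).
Step 3 — remaining eigenvalues from the quadratic λ² - 14λ + 48 = 0:
  Δ = 14² - 4·48 = 196 - 192 = 4,  λ = (14 ± √4)/2 = (14 ± 2)/2 = 8 or 6.
  Sorted: λ_1 = 8,  λ_2 = 6,  λ_3 = 5  (check: sum = 19 = tr ✓).

Step 4 — unit eigenvector for λ_1 = 8: v spans the null space of (Sigma - λ_1 I), whose rows are
  r_1 = (-3, 0, 0),  r_2 = (0, -1, -1),  r_3 = (0, -1, -1).
  v is orthogonal to every row, so take v ∝ r_1 × r_2 = ((0)·(-1) - (0)·(-1), (0)·(0) - (-3)·(-1), (-3)·(-1) - (0)·(0)) = (0, -3, 3).
  Rescale (divide by 3; multiply by -1 so the first nonzero entry is positive): u = (0, 1, -1).
  ||u|| = √((0)² + (1)² + (-1)²) = √(2) ≈ 1.4142,  v_1 = u/||u|| ≈ (0, 0.7071, -0.7071) (||v_1|| = 1).

λ_1 = 8,  λ_2 = 6,  λ_3 = 5;  v_1 ≈ (0, 0.7071, -0.7071)


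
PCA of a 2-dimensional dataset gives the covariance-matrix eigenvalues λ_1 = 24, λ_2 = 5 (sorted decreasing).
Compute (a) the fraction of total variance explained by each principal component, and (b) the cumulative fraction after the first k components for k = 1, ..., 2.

Step 1 — total variance = trace(Sigma) = Σ λ_i = 24 + 5 = 29.

Step 2 — fraction explained by component i = λ_i / Σ λ:
  PC1: 24/29 = 0.8276
  PC2: 5/29 = 0.1724

Step 3 — cumulative fraction after k components = (λ_1 + ... + λ_k) / Σ λ:
  k = 1: 24/29 = 0.8276
  k = 2: (24 + 5)/29 = 29/29 = 1

Summary (fraction, with percent):

explained: PC1 0.8276 (82.76%), PC2 0.1724 (17.24%);  cumulative: 0.8276, 1


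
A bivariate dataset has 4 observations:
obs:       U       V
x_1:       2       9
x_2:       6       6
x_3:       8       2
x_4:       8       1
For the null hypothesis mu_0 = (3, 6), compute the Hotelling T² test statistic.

Step 1 — sample mean vector:
  mean(U) = (2 + 6 + 8 + 8) / 4 = 24/4 = 6
  mean(V) = (9 + 6 + 2 + 1) / 4 = 18/4 = 4.5
  x̄ = (6, 4.5),  deviation x̄ - mu_0 = (6, 4.5) - (3, 6) = (3, -1.5).

Step 2 — sample covariance matrix, S[i,j] = (1/(n-1)) · Σ_k (x_{k,i} - mean_i) · (x_{k,j} - mean_j), divisor n-1 = 3:
  S[U,U] = ((-4)·(-4) + (0)·(0) + (2)·(2) + (2)·(2)) / 3 = 24/3 = 8
  S[U,V] = ((-4)·(4.5) + (0)·(1.5) + (2)·(-2.5) + (2)·(-3.5)) / 3 = -30/3 = -10
  S[V,V] = ((4.5)·(4.5) + (1.5)·(1.5) + (-2.5)·(-2.5) + (-3.5)·(-3.5)) / 3 = 41/3 = 13.6667
  S = [[8, -10],
 [-10, 13.6667]].

Step 3 — invert S. det(S) = 8·13.6667 - (-10)² = 9.3333.
  S^{-1} = (1/det) · [[d, -b], [-b, a]] = [[1.4643, 1.0714],
 [1.0714, 0.8571]].

Step 4 — quadratic form (x̄ - mu_0)^T · S^{-1} · (x̄ - mu_0):
  S^{-1} · (x̄ - mu_0) = (2.7857, 1.9286),
  (x̄ - mu_0)^T · [...] = (3)·(2.7857) + (-1.5)·(1.9286) = 5.4643.

Step 5 — scale by n: T² = 4 · 5.4643 = 21.8571.

T² ≈ 21.8571


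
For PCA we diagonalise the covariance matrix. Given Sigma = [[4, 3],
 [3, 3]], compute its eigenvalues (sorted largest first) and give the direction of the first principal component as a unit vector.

Step 1 — characteristic polynomial of 2×2 Sigma:
  det(Sigma - λI) = λ² - trace · λ + det = 0.
  trace = 4 + 3 = 7, det = 4·3 - (3)² = 3.
Step 2 — discriminant:
  Δ = trace² - 4·det = 49 - 12 = 37.
Step 3 — eigenvalues:
  λ = (trace ± √Δ)/2 = (7 ± 6.0828)/2,
  λ_1 = 6.5414,  λ_2 = 0.4586.

Step 4 — unit eigenvector for λ_1: solve (Sigma - λ_1 I)v = 0. First row:
  (4 - 6.5414)·v_x + (3)·v_y = 0, i.e. (-2.5414)·v_x + (3)·v_y = 0,
  so v ∝ (b, λ_1 - a) = (3, 2.5414) = u.
  ||u|| = √((3)² + (2.5414)²) = √(15.4586) ≈ 3.9317,
  v_1 = u/||u|| ≈ (0.763, 0.6464) (||v_1|| = 1).

λ_1 = 6.5414,  λ_2 = 0.4586;  v_1 ≈ (0.763, 0.6464)


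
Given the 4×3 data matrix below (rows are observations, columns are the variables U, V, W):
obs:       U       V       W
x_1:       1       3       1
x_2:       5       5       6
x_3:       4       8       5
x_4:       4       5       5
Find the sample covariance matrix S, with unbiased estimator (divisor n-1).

Step 1 — column means:
  mean(U) = (1 + 5 + 4 + 4) / 4 = 14/4 = 3.5
  mean(V) = (3 + 5 + 8 + 5) / 4 = 21/4 = 5.25
  mean(W) = (1 + 6 + 5 + 5) / 4 = 17/4 = 4.25

Step 2 — sample covariance S[i,j] = (1/(n-1)) · Σ_k (x_{k,i} - mean_i) · (x_{k,j} - mean_j), with n-1 = 3.
  S[U,U] = ((-2.5)·(-2.5) + (1.5)·(1.5) + (0.5)·(0.5) + (0.5)·(0.5)) / 3 = 9/3 = 3
  S[U,V] = ((-2.5)·(-2.25) + (1.5)·(-0.25) + (0.5)·(2.75) + (0.5)·(-0.25)) / 3 = 6.5/3 = 2.1667
  S[U,W] = ((-2.5)·(-3.25) + (1.5)·(1.75) + (0.5)·(0.75) + (0.5)·(0.75)) / 3 = 11.5/3 = 3.8333
  S[V,V] = ((-2.25)·(-2.25) + (-0.25)·(-0.25) + (2.75)·(2.75) + (-0.25)·(-0.25)) / 3 = 12.75/3 = 4.25
  S[V,W] = ((-2.25)·(-3.25) + (-0.25)·(1.75) + (2.75)·(0.75) + (-0.25)·(0.75)) / 3 = 8.75/3 = 2.9167
  S[W,W] = ((-3.25)·(-3.25) + (1.75)·(1.75) + (0.75)·(0.75) + (0.75)·(0.75)) / 3 = 14.75/3 = 4.9167

S is symmetric (S[j,i] = S[i,j]). Assembling:

S = [[3, 2.1667, 3.8333],
 [2.1667, 4.25, 2.9167],
 [3.8333, 2.9167, 4.9167]]


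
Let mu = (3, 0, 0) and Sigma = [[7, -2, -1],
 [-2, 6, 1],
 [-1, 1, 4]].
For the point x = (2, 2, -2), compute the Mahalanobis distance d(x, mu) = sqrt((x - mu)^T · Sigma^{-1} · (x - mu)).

Step 1 — centre the observation: (x - mu) = (-1, 2, -2).

Step 2 — invert Sigma (cofactor / det for 3×3, or solve directly):
  Sigma^{-1} = [[0.1608, 0.049, 0.028],
 [0.049, 0.1888, -0.035],
 [0.028, -0.035, 0.2657]].

Step 3 — form the quadratic (x - mu)^T · Sigma^{-1} · (x - mu):
  Sigma^{-1} · (x - mu) = (-0.1189, 0.3986, -0.6294).
  (x - mu)^T · [Sigma^{-1} · (x - mu)] = (-1)·(-0.1189) + (2)·(0.3986) + (-2)·(-0.6294) = 2.1748.

Step 4 — take square root: d = √(2.1748) ≈ 1.4747.

d(x, mu) = √(2.1748) ≈ 1.4747


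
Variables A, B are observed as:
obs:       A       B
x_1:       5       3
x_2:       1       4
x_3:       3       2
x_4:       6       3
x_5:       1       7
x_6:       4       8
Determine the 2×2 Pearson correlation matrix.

Step 1 — column means:
  mean(A) = (5 + 1 + 3 + 6 + 1 + 4) / 6 = 20/6 = 3.3333
  mean(B) = (3 + 4 + 2 + 3 + 7 + 8) / 6 = 27/6 = 4.5

Step 2 — sample variances and covariances s[i,j] = (1/(n-1)) · Σ_k (x_{k,i} - mean_i) · (x_{k,j} - mean_j), with n-1 = 5:
  s[A,A] = ((1.6667)·(1.6667) + (-2.3333)·(-2.3333) + (-0.3333)·(-0.3333) + (2.6667)·(2.6667) + (-2.3333)·(-2.3333) + (0.6667)·(0.6667)) / 5 = 21.3333/5 = 4.2667
  s[A,B] = ((1.6667)·(-1.5) + (-2.3333)·(-0.5) + (-0.3333)·(-2.5) + (2.6667)·(-1.5) + (-2.3333)·(2.5) + (0.6667)·(3.5)) / 5 = -8/5 = -1.6
  s[B,B] = ((-1.5)·(-1.5) + (-0.5)·(-0.5) + (-2.5)·(-2.5) + (-1.5)·(-1.5) + (2.5)·(2.5) + (3.5)·(3.5)) / 5 = 29.5/5 = 5.9
  Sample standard deviations s_i = √(s[i,i]):
  s(A) = √(4.2667) = 2.0656
  s(B) = √(5.9) = 2.429

Step 3 — r_{ij} = s_{ij} / (s_i · s_j):
  r[A,A] = 1 (diagonal).
  r[A,B] = -1.6 / (2.0656 · 2.429) = -1.6 / 5.0173 = -0.3189
  r[B,B] = 1 (diagonal).

R is symmetric with unit diagonal. Assembling:

R = [[1, -0.3189],
 [-0.3189, 1]]


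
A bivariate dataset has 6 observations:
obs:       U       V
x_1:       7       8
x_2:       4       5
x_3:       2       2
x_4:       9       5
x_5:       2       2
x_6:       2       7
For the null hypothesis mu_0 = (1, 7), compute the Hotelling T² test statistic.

Step 1 — sample mean vector:
  mean(U) = (7 + 4 + 2 + 9 + 2 + 2) / 6 = 26/6 = 4.3333
  mean(V) = (8 + 5 + 2 + 5 + 2 + 7) / 6 = 29/6 = 4.8333
  x̄ = (4.3333, 4.8333),  deviation x̄ - mu_0 = (4.3333, 4.8333) - (1, 7) = (3.3333, -2.1667).

Step 2 — sample covariance matrix, S[i,j] = (1/(n-1)) · Σ_k (x_{k,i} - mean_i) · (x_{k,j} - mean_j), divisor n-1 = 5:
  S[U,U] = ((2.6667)·(2.6667) + (-0.3333)·(-0.3333) + (-2.3333)·(-2.3333) + (4.6667)·(4.6667) + (-2.3333)·(-2.3333) + (-2.3333)·(-2.3333)) / 5 = 45.3333/5 = 9.0667
  S[U,V] = ((2.6667)·(3.1667) + (-0.3333)·(0.1667) + (-2.3333)·(-2.8333) + (4.6667)·(0.1667) + (-2.3333)·(-2.8333) + (-2.3333)·(2.1667)) / 5 = 17.3333/5 = 3.4667
  S[V,V] = ((3.1667)·(3.1667) + (0.1667)·(0.1667) + (-2.8333)·(-2.8333) + (0.1667)·(0.1667) + (-2.8333)·(-2.8333) + (2.1667)·(2.1667)) / 5 = 30.8333/5 = 6.1667
  S = [[9.0667, 3.4667],
 [3.4667, 6.1667]].

Step 3 — invert S. det(S) = 9.0667·6.1667 - (3.4667)² = 43.8933.
  S^{-1} = (1/det) · [[d, -b], [-b, a]] = [[0.1405, -0.079],
 [-0.079, 0.2066]].

Step 4 — quadratic form (x̄ - mu_0)^T · S^{-1} · (x̄ - mu_0):
  S^{-1} · (x̄ - mu_0) = (0.6394, -0.7108),
  (x̄ - mu_0)^T · [...] = (3.3333)·(0.6394) + (-2.1667)·(-0.7108) = 3.6715.

Step 5 — scale by n: T² = 6 · 3.6715 = 22.0292.

T² ≈ 22.0292


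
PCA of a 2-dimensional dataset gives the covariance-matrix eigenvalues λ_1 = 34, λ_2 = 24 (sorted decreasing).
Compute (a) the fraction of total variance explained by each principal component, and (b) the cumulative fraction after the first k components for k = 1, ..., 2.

Step 1 — total variance = trace(Sigma) = Σ λ_i = 34 + 24 = 58.

Step 2 — fraction explained by component i = λ_i / Σ λ:
  PC1: 34/58 = 0.5862
  PC2: 24/58 = 0.4138

Step 3 — cumulative fraction after k components = (λ_1 + ... + λ_k) / Σ λ:
  k = 1: 34/58 = 0.5862
  k = 2: (34 + 24)/58 = 58/58 = 1

Summary (fraction, with percent):

explained: PC1 0.5862 (58.62%), PC2 0.4138 (41.38%);  cumulative: 0.5862, 1


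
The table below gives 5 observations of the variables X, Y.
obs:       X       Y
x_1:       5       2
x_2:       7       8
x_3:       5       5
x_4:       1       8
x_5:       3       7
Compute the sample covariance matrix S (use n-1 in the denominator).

Step 1 — column means:
  mean(X) = (5 + 7 + 5 + 1 + 3) / 5 = 21/5 = 4.2
  mean(Y) = (2 + 8 + 5 + 8 + 7) / 5 = 30/5 = 6

Step 2 — sample covariance S[i,j] = (1/(n-1)) · Σ_k (x_{k,i} - mean_i) · (x_{k,j} - mean_j), with n-1 = 4.
  S[X,X] = ((0.8)·(0.8) + (2.8)·(2.8) + (0.8)·(0.8) + (-3.2)·(-3.2) + (-1.2)·(-1.2)) / 4 = 20.8/4 = 5.2
  S[X,Y] = ((0.8)·(-4) + (2.8)·(2) + (0.8)·(-1) + (-3.2)·(2) + (-1.2)·(1)) / 4 = -6/4 = -1.5
  S[Y,Y] = ((-4)·(-4) + (2)·(2) + (-1)·(-1) + (2)·(2) + (1)·(1)) / 4 = 26/4 = 6.5

S is symmetric (S[j,i] = S[i,j]). Assembling:

S = [[5.2, -1.5],
 [-1.5, 6.5]]


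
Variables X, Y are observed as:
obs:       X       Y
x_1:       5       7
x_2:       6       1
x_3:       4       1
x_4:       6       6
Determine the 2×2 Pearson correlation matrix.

Step 1 — column means:
  mean(X) = (5 + 6 + 4 + 6) / 4 = 21/4 = 5.25
  mean(Y) = (7 + 1 + 1 + 6) / 4 = 15/4 = 3.75

Step 2 — sample variances and covariances s[i,j] = (1/(n-1)) · Σ_k (x_{k,i} - mean_i) · (x_{k,j} - mean_j), with n-1 = 3:
  s[X,X] = ((-0.25)·(-0.25) + (0.75)·(0.75) + (-1.25)·(-1.25) + (0.75)·(0.75)) / 3 = 2.75/3 = 0.9167
  s[X,Y] = ((-0.25)·(3.25) + (0.75)·(-2.75) + (-1.25)·(-2.75) + (0.75)·(2.25)) / 3 = 2.25/3 = 0.75
  s[Y,Y] = ((3.25)·(3.25) + (-2.75)·(-2.75) + (-2.75)·(-2.75) + (2.25)·(2.25)) / 3 = 30.75/3 = 10.25
  Sample standard deviations s_i = √(s[i,i]):
  s(X) = √(0.9167) = 0.9574
  s(Y) = √(10.25) = 3.2016

Step 3 — r_{ij} = s_{ij} / (s_i · s_j):
  r[X,X] = 1 (diagonal).
  r[X,Y] = 0.75 / (0.9574 · 3.2016) = 0.75 / 3.0653 = 0.2447
  r[Y,Y] = 1 (diagonal).

R is symmetric with unit diagonal. Assembling:

R = [[1, 0.2447],
 [0.2447, 1]]


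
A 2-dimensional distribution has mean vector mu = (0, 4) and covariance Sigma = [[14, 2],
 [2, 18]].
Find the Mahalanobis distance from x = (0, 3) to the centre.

Step 1 — centre the observation: (x - mu) = (0, -1).

Step 2 — invert Sigma. det(Sigma) = 14·18 - (2)² = 248.
  Sigma^{-1} = (1/det) · [[d, -b], [-b, a]] = [[0.0726, -0.0081],
 [-0.0081, 0.0565]].

Step 3 — form the quadratic (x - mu)^T · Sigma^{-1} · (x - mu):
  Sigma^{-1} · (x - mu) = (0.0081, -0.0565).
  (x - mu)^T · [Sigma^{-1} · (x - mu)] = (0)·(0.0081) + (-1)·(-0.0565) = 0.0565.

Step 4 — take square root: d = √(0.0565) ≈ 0.2376.

d(x, mu) = √(0.0565) ≈ 0.2376


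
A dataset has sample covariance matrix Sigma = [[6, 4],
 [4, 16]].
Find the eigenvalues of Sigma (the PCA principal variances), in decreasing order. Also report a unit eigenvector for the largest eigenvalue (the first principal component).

Step 1 — characteristic polynomial of 2×2 Sigma:
  det(Sigma - λI) = λ² - trace · λ + det = 0.
  trace = 6 + 16 = 22, det = 6·16 - (4)² = 80.
Step 2 — discriminant:
  Δ = trace² - 4·det = 484 - 320 = 164.
Step 3 — eigenvalues:
  λ = (trace ± √Δ)/2 = (22 ± 12.8062)/2,
  λ_1 = 17.4031,  λ_2 = 4.5969.

Step 4 — unit eigenvector for λ_1: solve (Sigma - λ_1 I)v = 0. First row:
  (6 - 17.4031)·v_x + (4)·v_y = 0, i.e. (-11.4031)·v_x + (4)·v_y = 0,
  so v ∝ (b, λ_1 - a) = (4, 11.4031) = u.
  ||u|| = √((4)² + (11.4031)²) = √(146.0312) ≈ 12.0843,
  v_1 = u/||u|| ≈ (0.331, 0.9436) (||v_1|| = 1).

λ_1 = 17.4031,  λ_2 = 4.5969;  v_1 ≈ (0.331, 0.9436)


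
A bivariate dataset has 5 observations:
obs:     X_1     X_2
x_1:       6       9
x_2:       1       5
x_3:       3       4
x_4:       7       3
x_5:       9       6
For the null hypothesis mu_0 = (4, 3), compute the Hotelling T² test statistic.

Step 1 — sample mean vector:
  mean(X_1) = (6 + 1 + 3 + 7 + 9) / 5 = 26/5 = 5.2
  mean(X_2) = (9 + 5 + 4 + 3 + 6) / 5 = 27/5 = 5.4
  x̄ = (5.2, 5.4),  deviation x̄ - mu_0 = (5.2, 5.4) - (4, 3) = (1.2, 2.4).

Step 2 — sample covariance matrix, S[i,j] = (1/(n-1)) · Σ_k (x_{k,i} - mean_i) · (x_{k,j} - mean_j), divisor n-1 = 4:
  S[X_1,X_1] = ((0.8)·(0.8) + (-4.2)·(-4.2) + (-2.2)·(-2.2) + (1.8)·(1.8) + (3.8)·(3.8)) / 4 = 40.8/4 = 10.2
  S[X_1,X_2] = ((0.8)·(3.6) + (-4.2)·(-0.4) + (-2.2)·(-1.4) + (1.8)·(-2.4) + (3.8)·(0.6)) / 4 = 5.6/4 = 1.4
  S[X_2,X_2] = ((3.6)·(3.6) + (-0.4)·(-0.4) + (-1.4)·(-1.4) + (-2.4)·(-2.4) + (0.6)·(0.6)) / 4 = 21.2/4 = 5.3
  S = [[10.2, 1.4],
 [1.4, 5.3]].

Step 3 — invert S. det(S) = 10.2·5.3 - (1.4)² = 52.1.
  S^{-1} = (1/det) · [[d, -b], [-b, a]] = [[0.1017, -0.0269],
 [-0.0269, 0.1958]].

Step 4 — quadratic form (x̄ - mu_0)^T · S^{-1} · (x̄ - mu_0):
  S^{-1} · (x̄ - mu_0) = (0.0576, 0.4376),
  (x̄ - mu_0)^T · [...] = (1.2)·(0.0576) + (2.4)·(0.4376) = 1.1194.

Step 5 — scale by n: T² = 5 · 1.1194 = 5.5969.

T² ≈ 5.5969


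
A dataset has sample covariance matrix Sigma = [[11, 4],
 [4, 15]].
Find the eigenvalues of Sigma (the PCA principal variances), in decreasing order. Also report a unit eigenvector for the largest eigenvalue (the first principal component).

Step 1 — characteristic polynomial of 2×2 Sigma:
  det(Sigma - λI) = λ² - trace · λ + det = 0.
  trace = 11 + 15 = 26, det = 11·15 - (4)² = 149.
Step 2 — discriminant:
  Δ = trace² - 4·det = 676 - 596 = 80.
Step 3 — eigenvalues:
  λ = (trace ± √Δ)/2 = (26 ± 8.9443)/2,
  λ_1 = 17.4721,  λ_2 = 8.5279.

Step 4 — unit eigenvector for λ_1: solve (Sigma - λ_1 I)v = 0. First row:
  (11 - 17.4721)·v_x + (4)·v_y = 0, i.e. (-6.4721)·v_x + (4)·v_y = 0,
  so v ∝ (b, λ_1 - a) = (4, 6.4721) = u.
  ||u|| = √((4)² + (6.4721)²) = √(57.8885) ≈ 7.6085,
  v_1 = u/||u|| ≈ (0.5257, 0.8507) (||v_1|| = 1).

λ_1 = 17.4721,  λ_2 = 8.5279;  v_1 ≈ (0.5257, 0.8507)


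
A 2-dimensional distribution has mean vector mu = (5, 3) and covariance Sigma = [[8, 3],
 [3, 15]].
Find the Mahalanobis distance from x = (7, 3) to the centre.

Step 1 — centre the observation: (x - mu) = (2, 0).

Step 2 — invert Sigma. det(Sigma) = 8·15 - (3)² = 111.
  Sigma^{-1} = (1/det) · [[d, -b], [-b, a]] = [[0.1351, -0.027],
 [-0.027, 0.0721]].

Step 3 — form the quadratic (x - mu)^T · Sigma^{-1} · (x - mu):
  Sigma^{-1} · (x - mu) = (0.2703, -0.0541).
  (x - mu)^T · [Sigma^{-1} · (x - mu)] = (2)·(0.2703) + (0)·(-0.0541) = 0.5405.

Step 4 — take square root: d = √(0.5405) ≈ 0.7352.

d(x, mu) = √(0.5405) ≈ 0.7352


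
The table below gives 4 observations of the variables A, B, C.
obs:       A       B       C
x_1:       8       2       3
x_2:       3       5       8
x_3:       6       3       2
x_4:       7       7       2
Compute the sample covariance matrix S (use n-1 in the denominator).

Step 1 — column means:
  mean(A) = (8 + 3 + 6 + 7) / 4 = 24/4 = 6
  mean(B) = (2 + 5 + 3 + 7) / 4 = 17/4 = 4.25
  mean(C) = (3 + 8 + 2 + 2) / 4 = 15/4 = 3.75

Step 2 — sample covariance S[i,j] = (1/(n-1)) · Σ_k (x_{k,i} - mean_i) · (x_{k,j} - mean_j), with n-1 = 3.
  S[A,A] = ((2)·(2) + (-3)·(-3) + (0)·(0) + (1)·(1)) / 3 = 14/3 = 4.6667
  S[A,B] = ((2)·(-2.25) + (-3)·(0.75) + (0)·(-1.25) + (1)·(2.75)) / 3 = -4/3 = -1.3333
  S[A,C] = ((2)·(-0.75) + (-3)·(4.25) + (0)·(-1.75) + (1)·(-1.75)) / 3 = -16/3 = -5.3333
  S[B,B] = ((-2.25)·(-2.25) + (0.75)·(0.75) + (-1.25)·(-1.25) + (2.75)·(2.75)) / 3 = 14.75/3 = 4.9167
  S[B,C] = ((-2.25)·(-0.75) + (0.75)·(4.25) + (-1.25)·(-1.75) + (2.75)·(-1.75)) / 3 = 2.25/3 = 0.75
  S[C,C] = ((-0.75)·(-0.75) + (4.25)·(4.25) + (-1.75)·(-1.75) + (-1.75)·(-1.75)) / 3 = 24.75/3 = 8.25

S is symmetric (S[j,i] = S[i,j]). Assembling:

S = [[4.6667, -1.3333, -5.3333],
 [-1.3333, 4.9167, 0.75],
 [-5.3333, 0.75, 8.25]]
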